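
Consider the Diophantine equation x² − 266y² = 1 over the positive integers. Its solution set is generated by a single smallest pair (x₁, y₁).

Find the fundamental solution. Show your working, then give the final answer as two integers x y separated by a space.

685 42

d=266: √d = [16; 3,4,3,32] (ℓ=4, even), read p_3/q_3
step 0: (16, 1)  from 16·(1,0) + (0,1)
…
step 2: (212, 13)  from 4·(49,3) + (16,1)
step 3: (685, 42)  from 3·(212,13) + (49,3)
fundamental: x₁=685, y₁=42  (since 469225 − 266·1764 = 1)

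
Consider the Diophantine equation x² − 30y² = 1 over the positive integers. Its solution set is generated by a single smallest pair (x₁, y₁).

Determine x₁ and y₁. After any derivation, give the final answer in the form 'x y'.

11 2

√30 → a₀=5, period (2,10); ℓ=2 even so k=1
step 0: (5, 1)  from 5·(1,0) + (0,1)
step 1: (11, 2)  from 2·(5,1) + (1,0)
fundamental: x₁=11, y₁=2  (since 121 − 30·4 = 1)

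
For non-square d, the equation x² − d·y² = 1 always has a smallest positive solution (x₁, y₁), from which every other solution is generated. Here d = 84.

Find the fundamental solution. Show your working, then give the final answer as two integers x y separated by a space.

55 6

[9; 6,18] for √84; ℓ=2 ⇒ convergent index 1
k=0  a_k=9  p_k/q_k = 9/1
k=1  a_k=6  p_k/q_k = 55/6
→ (55, 6).  Check: 55²=3025, 84·6²=3024, difference 1.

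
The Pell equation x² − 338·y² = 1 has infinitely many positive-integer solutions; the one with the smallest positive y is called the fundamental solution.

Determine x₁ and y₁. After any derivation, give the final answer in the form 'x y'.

d=338: √d = [18; 2,1,1,2,36] (ℓ=5, odd), read p_9/q_9
a_0=18:  p_0=18·1+0=18,  q_0=18·0+1=1
a_1=2:  p_1=2·18+1=37,  q_1=2·1+0=2
…
a_8=1:  p_8=1·26327+17631=43958,  q_8=1·1432+959=2391
a_9=2:  p_9=2·43958+26327=114243,  q_9=2·2391+1432=6214
fundamental: x₁=114243, y₁=6214  (since 13051463049 − 338·38613796 = 1)

114243 6214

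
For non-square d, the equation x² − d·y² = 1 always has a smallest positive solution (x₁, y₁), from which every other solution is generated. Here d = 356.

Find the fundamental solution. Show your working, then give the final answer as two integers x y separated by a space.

[18; 1,6,1,1,2,…,6,1,36] for √356; ℓ=14 ⇒ convergent index 13
a_0=18:  p_0=18·1+0=18,  q_0=18·0+1=1
a_1=1:  p_1=1·18+1=19,  q_1=1·1+0=1
a_2=6:  p_2=6·19+18=132,  q_2=6·1+1=7
a_3=1:  p_3=1·132+19=151,  q_3=1·7+1=8
…
a_5=2:  p_5=2·283+151=717,  q_5=2·15+8=38
a_6=1:  p_6=1·717+283=1000,  q_6=1·38+15=53
…
a_8=1:  p_8=1·8717+1000=9717,  q_8=1·462+53=515
a_9=2:  p_9=2·9717+8717=28151,  q_9=2·515+462=1492
a_10=1:  p_10=1·28151+9717=37868,  q_10=1·1492+515=2007
…
a_12=6:  p_12=6·66019+37868=433982,  q_12=6·3499+2007=23001
a_13=1:  p_13=1·433982+66019=500001,  q_13=1·23001+3499=26500
→ (500001, 26500).  Check: 500001²=250001000001, 356·26500²=250001000000, difference 1.

500001 26500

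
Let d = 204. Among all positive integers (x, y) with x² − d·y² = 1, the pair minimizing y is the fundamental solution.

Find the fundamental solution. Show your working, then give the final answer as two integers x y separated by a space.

√204 = [14; 3,1,1,6,1,1,3,28, …], period ℓ=8 (even) → k=7
step 0: (14, 1)  from 14·(1,0) + (0,1)
step 1: (43, 3)  from 3·(14,1) + (1,0)
step 2: (57, 4)  from 1·(43,3) + (14,1)
…
step 5: (757, 53)  from 1·(657,46) + (100,7)
step 6: (1414, 99)  from 1·(757,53) + (657,46)
step 7: (4999, 350)  from 3·(1414,99) + (757,53)
(x₁, y₁) = (4999, 350);  4999² − 204·350² = 1 ✓

4999 350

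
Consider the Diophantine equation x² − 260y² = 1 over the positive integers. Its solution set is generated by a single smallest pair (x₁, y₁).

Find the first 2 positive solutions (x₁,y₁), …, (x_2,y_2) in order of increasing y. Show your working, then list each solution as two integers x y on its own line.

129 8
33281 2064

√260 = [16; 8,32, …], period ℓ=2 (even) → k=1
i=0: a=16 ⇒ p=16, q=1
i=1: a=8 ⇒ p=129, q=8
(x₁, y₁) = (129, 8);  129² − 260·8² = 1 ✓
(129+8√260)^2 = 33281 + 2064√260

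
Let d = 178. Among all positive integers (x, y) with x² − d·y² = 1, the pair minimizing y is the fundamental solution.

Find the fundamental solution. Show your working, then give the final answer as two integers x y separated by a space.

1601 120

√178 = [13; 2,1,12,1,2,26, …], period ℓ=6 (even) → k=5
i=0: a=13 ⇒ p=13, q=1
i=1: a=2 ⇒ p=27, q=2
…
i=3: a=12 ⇒ p=507, q=38
i=4: a=1 ⇒ p=547, q=41
i=5: a=2 ⇒ p=1601, q=120
→ (1601, 120).  Check: 1601²=2563201, 178·120²=2563200, difference 1.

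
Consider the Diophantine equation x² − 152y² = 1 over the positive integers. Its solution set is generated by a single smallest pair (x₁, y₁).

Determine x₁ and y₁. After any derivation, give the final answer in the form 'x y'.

√152 → a₀=12, period (3,24); ℓ=2 even so k=1
i=0: a=12 ⇒ p=12, q=1
i=1: a=3 ⇒ p=37, q=3
→ (37, 3).  Check: 37²=1369, 152·3²=1368, difference 1.

37 3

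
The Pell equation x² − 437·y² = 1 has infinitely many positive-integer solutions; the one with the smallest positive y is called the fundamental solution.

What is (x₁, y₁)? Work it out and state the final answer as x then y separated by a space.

d=437: √d = [20; 1,9,2,9,1,40] (ℓ=6, even), read p_5/q_5
i=0: a=20 ⇒ p=20, q=1
i=1: a=1 ⇒ p=21, q=1
…
i=3: a=2 ⇒ p=439, q=21
i=4: a=9 ⇒ p=4160, q=199
i=5: a=1 ⇒ p=4599, q=220
fundamental: x₁=4599, y₁=220  (since 21150801 − 437·48400 = 1)

4599 220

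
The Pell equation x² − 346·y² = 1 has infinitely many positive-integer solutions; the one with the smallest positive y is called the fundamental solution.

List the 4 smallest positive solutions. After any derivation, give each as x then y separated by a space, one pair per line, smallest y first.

√346 → a₀=18, period (1,1,1,1,36); ℓ=5 odd so k=9
step 0: (18, 1)  from 18·(1,0) + (0,1)
step 1: (19, 1)  from 1·(18,1) + (1,0)
step 2: (37, 2)  from 1·(19,1) + (18,1)
…
step 6: (3497, 188)  from 1·(3404,183) + (93,5)
step 7: (6901, 371)  from 1·(3497,188) + (3404,183)
step 8: (10398, 559)  from 1·(6901,371) + (3497,188)
step 9: (17299, 930)  from 1·(10398,559) + (6901,371)
(x₁, y₁) = (17299, 930);  17299² − 346·930² = 1 ✓
(17299+930√346)^2 = 598510801 + 32176140√346
(17299+930√346)^3 = 20707276675699 + 1113230090790√346
(17299+930√346)^4 = 716430357827323201 + 38515534648976280√346

17299 930
598510801 32176140
20707276675699 1113230090790
716430357827323201 38515534648976280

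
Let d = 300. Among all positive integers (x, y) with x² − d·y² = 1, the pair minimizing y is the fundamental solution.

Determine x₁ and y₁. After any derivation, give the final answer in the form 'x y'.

1351 78

√300 → a₀=17, period (3,8,3,34); ℓ=4 even so k=3
step 0: (17, 1)  from 17·(1,0) + (0,1)
…
step 2: (433, 25)  from 8·(52,3) + (17,1)
step 3: (1351, 78)  from 3·(433,25) + (52,3)
(x₁, y₁) = (1351, 78);  1351² − 300·78² = 1 ✓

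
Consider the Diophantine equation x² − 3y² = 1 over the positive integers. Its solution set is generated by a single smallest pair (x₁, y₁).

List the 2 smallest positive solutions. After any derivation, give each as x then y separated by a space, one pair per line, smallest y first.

√3 = [1; 1,2, …], period ℓ=2 (even) → k=1
k=0  a_k=1  p_k/q_k = 1/1
k=1  a_k=1  p_k/q_k = 2/1
(x₁, y₁) = (2, 1);  2² − 3·1² = 1 ✓
k=2:  x_2 = 2·2+3·1·1 = 7,  y_2 = 2·1+1·2 = 4

2 1
7 4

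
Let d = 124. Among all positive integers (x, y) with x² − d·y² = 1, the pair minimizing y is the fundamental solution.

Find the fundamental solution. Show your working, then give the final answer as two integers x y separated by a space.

4620799 414960

√124 → a₀=11, period (7,2,1,1,1,…,2,7,22); ℓ=16 even so k=15
i=0: a=11 ⇒ p=11, q=1
i=1: a=7 ⇒ p=78, q=7
i=2: a=2 ⇒ p=167, q=15
i=3: a=1 ⇒ p=245, q=22
i=4: a=1 ⇒ p=412, q=37
i=5: a=1 ⇒ p=657, q=59
i=6: a=3 ⇒ p=2383, q=214
i=7: a=1 ⇒ p=3040, q=273
i=8: a=4 ⇒ p=14543, q=1306
…
i=11: a=1 ⇒ p=84875, q=7622
i=12: a=1 ⇒ p=152167, q=13665
i=13: a=1 ⇒ p=237042, q=21287
i=14: a=2 ⇒ p=626251, q=56239
i=15: a=7 ⇒ p=4620799, q=414960
fundamental: x₁=4620799, y₁=414960  (since 21351783398401 − 124·172191801600 = 1)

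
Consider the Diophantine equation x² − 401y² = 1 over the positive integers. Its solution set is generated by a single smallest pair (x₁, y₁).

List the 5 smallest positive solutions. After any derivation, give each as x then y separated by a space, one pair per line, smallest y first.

√401 → a₀=20, period (40); ℓ=1 odd so k=1
k=0  a_k=20  p_k/q_k = 20/1
k=1  a_k=40  p_k/q_k = 801/40
fundamental: x₁=801, y₁=40  (since 641601 − 401·1600 = 1)
(x_2, y_2) = (801·801 + 401·40·40, 801·40 + 40·801) = (1283201, 64080)
(x_3, y_3) = (801·1283201 + 401·40·64080, 801·64080 + 40·1283201) = (2055687201, 102656120)
(x_4, y_4) = (801·2055687201 + 401·40·102656120, 801·102656120 + 40·2055687201) = (3293209612801, 164455040160)
(x_5, y_5) = (801·3293209612801 + 401·40·164455040160, 801·164455040160 + 40·3293209612801) = (5275719744020001, 263456871680200)

801 40
1283201 64080
2055687201 102656120
3293209612801 164455040160
5275719744020001 263456871680200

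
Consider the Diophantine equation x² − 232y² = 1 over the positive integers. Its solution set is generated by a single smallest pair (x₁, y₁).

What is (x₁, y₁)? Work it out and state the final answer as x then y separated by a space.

19603 1287

√232 → a₀=15, period (4,3,7,3,4,30); ℓ=6 even so k=5
i=0: a=15 ⇒ p=15, q=1
…
i=3: a=7 ⇒ p=1447, q=95
i=4: a=3 ⇒ p=4539, q=298
i=5: a=4 ⇒ p=19603, q=1287
→ (19603, 1287).  Check: 19603²=384277609, 232·1287²=384277608, difference 1.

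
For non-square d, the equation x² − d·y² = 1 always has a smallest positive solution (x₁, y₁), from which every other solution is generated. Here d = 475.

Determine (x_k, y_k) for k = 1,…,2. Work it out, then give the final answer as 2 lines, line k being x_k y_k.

[21; 1,3,1,6,2,6,1,3,1,42] for √475; ℓ=10 ⇒ convergent index 9
k=0  a_k=21  p_k/q_k = 21/1
k=1  a_k=1  p_k/q_k = 22/1
k=2  a_k=3  p_k/q_k = 87/4
…
k=4  a_k=6  p_k/q_k = 741/34
k=5  a_k=2  p_k/q_k = 1591/73
k=6  a_k=6  p_k/q_k = 10287/472
k=7  a_k=1  p_k/q_k = 11878/545
k=8  a_k=3  p_k/q_k = 45921/2107
k=9  a_k=1  p_k/q_k = 57799/2652
fundamental: x₁=57799, y₁=2652  (since 3340724401 − 475·7033104 = 1)
(x_2, y_2) = (57799·57799 + 475·2652·2652, 57799·2652 + 2652·57799) = (6681448801, 306565896)

57799 2652
6681448801 306565896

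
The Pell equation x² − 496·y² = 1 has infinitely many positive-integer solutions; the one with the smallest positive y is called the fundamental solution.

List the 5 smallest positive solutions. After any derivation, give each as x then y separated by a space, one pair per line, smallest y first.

√496 = [22; 3,1,2,4,1,…,1,3,44, …], period ℓ=16 (even) → k=15
k=0  a_k=22  p_k/q_k = 22/1
k=1  a_k=3  p_k/q_k = 67/3
k=2  a_k=1  p_k/q_k = 89/4
…
k=4  a_k=4  p_k/q_k = 1069/48
…
k=6  a_k=1  p_k/q_k = 2383/107
k=7  a_k=2  p_k/q_k = 6080/273
k=8  a_k=2  p_k/q_k = 14543/653
…
k=10  a_k=1  p_k/q_k = 49709/2232
k=11  a_k=1  p_k/q_k = 84875/3811
k=12  a_k=4  p_k/q_k = 389209/17476
k=13  a_k=2  p_k/q_k = 863293/38763
k=14  a_k=1  p_k/q_k = 1252502/56239
k=15  a_k=3  p_k/q_k = 4620799/207480
(x₁, y₁) = (4620799, 207480);  4620799² − 496·207480² = 1 ✓
k=2:  x_2 = 4620799·4620799+496·207480·207480 = 42703566796801,  y_2 = 4620799·207480+207480·4620799 = 1917446753040
k=3:  x_3 = 4620799·42703566796801+496·207480·1917446753040 = 394649197502177907199,  y_3 = 4620799·1917446753040+207480·42703566796801 = 17720272078000750440
k=4:  x_4 = 4620799·394649197502177907199+496·207480·17720272078000750440 = 3647189234337689639247667201,  y_4 = 4620799·17720272078000750440+207480·394649197502177907199 = 163763630995505661818050080
k=5:  x_5 = 4620799·3647189234337689639247667201+496·207480·163763630995505661818050080 = 33705856733676329245494460531519999,  y_5 = 4620799·163763630995505661818050080+207480·3647189234337689639247667201 = 1513437644680785412974289982477400

4620799 207480
42703566796801 1917446753040
394649197502177907199 17720272078000750440
3647189234337689639247667201 163763630995505661818050080
33705856733676329245494460531519999 1513437644680785412974289982477400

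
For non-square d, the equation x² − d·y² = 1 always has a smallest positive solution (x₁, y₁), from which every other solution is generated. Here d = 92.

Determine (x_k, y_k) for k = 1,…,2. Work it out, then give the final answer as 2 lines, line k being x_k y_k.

1151 120
2649601 276240

√92 → a₀=9, period (1,1,2,4,2,1,1,18); ℓ=8 even so k=7
k=0  a_k=9  p_k/q_k = 9/1
…
k=3  a_k=2  p_k/q_k = 48/5
…
k=6  a_k=1  p_k/q_k = 681/71
k=7  a_k=1  p_k/q_k = 1151/120
(x₁, y₁) = (1151, 120);  1151² − 92·120² = 1 ✓
n=2: (1151,120)∘(1151,120) = (1151·1151+92·120·120, 1151·120+120·1151) = (2649601,276240)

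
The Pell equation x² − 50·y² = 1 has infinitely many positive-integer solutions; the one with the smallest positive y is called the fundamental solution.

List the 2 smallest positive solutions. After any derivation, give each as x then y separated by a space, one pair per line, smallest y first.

99 14
19601 2772

[7; 14] for √50; ℓ=1 ⇒ convergent index 1
a_0=7:  p_0=7·1+0=7,  q_0=7·0+1=1
a_1=14:  p_1=14·7+1=99,  q_1=14·1+0=14
(x₁, y₁) = (99, 14);  99² − 50·14² = 1 ✓
(x_2, y_2) = (99·99 + 50·14·14, 99·14 + 14·99) = (19601, 2772)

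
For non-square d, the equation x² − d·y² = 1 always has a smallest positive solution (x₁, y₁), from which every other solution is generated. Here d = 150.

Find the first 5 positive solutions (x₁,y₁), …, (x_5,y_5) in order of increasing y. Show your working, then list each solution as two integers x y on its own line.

49 4
4801 392
470449 38412
46099201 3763984
4517251249 368832020

√150 → a₀=12, period (4,24); ℓ=2 even so k=1
a_0=12:  p_0=12·1+0=12,  q_0=12·0+1=1
a_1=4:  p_1=4·12+1=49,  q_1=4·1+0=4
→ (49, 4).  Check: 49²=2401, 150·4²=2400, difference 1.
n=2: (49,4)∘(49,4) = (49·49+150·4·4, 49·4+4·49) = (4801,392)
n=3: (4801,392)∘(49,4) = (49·4801+150·4·392, 49·392+4·4801) = (470449,38412)
n=4: (470449,38412)∘(49,4) = (49·470449+150·4·38412, 49·38412+4·470449) = (46099201,3763984)
n=5: (46099201,3763984)∘(49,4) = (49·46099201+150·4·3763984, 49·3763984+4·46099201) = (4517251249,368832020)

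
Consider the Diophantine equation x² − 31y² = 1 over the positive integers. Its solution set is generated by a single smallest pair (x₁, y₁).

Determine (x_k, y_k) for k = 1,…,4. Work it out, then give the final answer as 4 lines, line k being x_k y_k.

1520 273
4620799 829920
14047227440 2522956527
42703566796801 7669787012160

√31 → a₀=5, period (1,1,3,5,3,1,1,10); ℓ=8 even so k=7
a_0=5:  p_0=5·1+0=5,  q_0=5·0+1=1
a_1=1:  p_1=1·5+1=6,  q_1=1·1+0=1
a_2=1:  p_2=1·6+5=11,  q_2=1·1+1=2
a_3=3:  p_3=3·11+6=39,  q_3=3·2+1=7
…
a_5=3:  p_5=3·206+39=657,  q_5=3·37+7=118
a_6=1:  p_6=1·657+206=863,  q_6=1·118+37=155
a_7=1:  p_7=1·863+657=1520,  q_7=1·155+118=273
→ (1520, 273).  Check: 1520²=2310400, 31·273²=2310399, difference 1.
(1520+273√31)^2 = 4620799 + 829920√31
(1520+273√31)^3 = 14047227440 + 2522956527√31
(1520+273√31)^4 = 42703566796801 + 7669787012160√31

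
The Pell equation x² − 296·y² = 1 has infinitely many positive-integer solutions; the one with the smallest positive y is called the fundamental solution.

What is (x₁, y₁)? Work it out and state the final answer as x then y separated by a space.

[17; 4,1,7,1,4,34] for √296; ℓ=6 ⇒ convergent index 5
a_0=17:  p_0=17·1+0=17,  q_0=17·0+1=1
…
a_2=1:  p_2=1·69+17=86,  q_2=1·4+1=5
a_3=7:  p_3=7·86+69=671,  q_3=7·5+4=39
a_4=1:  p_4=1·671+86=757,  q_4=1·39+5=44
a_5=4:  p_5=4·757+671=3699,  q_5=4·44+39=215
→ (3699, 215).  Check: 3699²=13682601, 296·215²=13682600, difference 1.

3699 215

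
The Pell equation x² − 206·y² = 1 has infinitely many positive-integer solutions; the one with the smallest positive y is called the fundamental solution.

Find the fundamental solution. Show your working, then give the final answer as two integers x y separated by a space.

59535 4148

d=206: √d = [14; 2,1,5,14,5,1,2,28] (ℓ=8, even), read p_7/q_7
i=0: a=14 ⇒ p=14, q=1
i=1: a=2 ⇒ p=29, q=2
…
i=3: a=5 ⇒ p=244, q=17
i=4: a=14 ⇒ p=3459, q=241
i=5: a=5 ⇒ p=17539, q=1222
i=6: a=1 ⇒ p=20998, q=1463
i=7: a=2 ⇒ p=59535, q=4148
→ (59535, 4148).  Check: 59535²=3544416225, 206·4148²=3544416224, difference 1.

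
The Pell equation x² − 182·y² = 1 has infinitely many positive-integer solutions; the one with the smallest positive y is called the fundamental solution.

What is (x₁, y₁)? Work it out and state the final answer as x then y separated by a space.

[13; 2,26] for √182; ℓ=2 ⇒ convergent index 1
k=0  a_k=13  p_k/q_k = 13/1
k=1  a_k=2  p_k/q_k = 27/2
(x₁, y₁) = (27, 2);  27² − 182·2² = 1 ✓

27 2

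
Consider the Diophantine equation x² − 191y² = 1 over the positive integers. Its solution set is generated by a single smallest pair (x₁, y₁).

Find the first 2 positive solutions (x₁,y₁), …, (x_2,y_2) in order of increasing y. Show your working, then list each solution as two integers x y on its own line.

d=191: √d = [13; 1,4,1,1,3,…,4,1,26] (ℓ=16, even), read p_15/q_15
k=0  a_k=13  p_k/q_k = 13/1
…
k=8  a_k=13  p_k/q_k = 40217/2910
k=9  a_k=2  p_k/q_k = 83433/6037
k=10  a_k=2  p_k/q_k = 207083/14984
k=11  a_k=3  p_k/q_k = 704682/50989
…
k=14  a_k=4  p_k/q_k = 7377553/533821
k=15  a_k=1  p_k/q_k = 8994000/650783
(x₁, y₁) = (8994000, 650783);  8994000² − 191·650783² = 1 ✓
k=2:  x_2 = 8994000·8994000+191·650783·650783 = 161784071999999,  y_2 = 8994000·650783+650783·8994000 = 11706284604000

8994000 650783
161784071999999 11706284604000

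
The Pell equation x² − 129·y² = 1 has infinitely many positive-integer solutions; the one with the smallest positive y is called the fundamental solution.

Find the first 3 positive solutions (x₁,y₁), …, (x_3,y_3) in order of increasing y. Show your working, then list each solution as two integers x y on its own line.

16855 1484
568182049 50025640
19153416854935 1686364322916

d=129: √d = [11; 2,1,3,1,6,1,3,1,2,22] (ℓ=10, even), read p_9/q_9
k=0  a_k=11  p_k/q_k = 11/1
k=1  a_k=2  p_k/q_k = 23/2
k=2  a_k=1  p_k/q_k = 34/3
k=3  a_k=3  p_k/q_k = 125/11
k=4  a_k=1  p_k/q_k = 159/14
k=5  a_k=6  p_k/q_k = 1079/95
…
k=7  a_k=3  p_k/q_k = 4793/422
k=8  a_k=1  p_k/q_k = 6031/531
k=9  a_k=2  p_k/q_k = 16855/1484
fundamental: x₁=16855, y₁=1484  (since 284091025 − 129·2202256 = 1)
(x_2, y_2) = (16855·16855 + 129·1484·1484, 16855·1484 + 1484·16855) = (568182049, 50025640)
(x_3, y_3) = (16855·568182049 + 129·1484·50025640, 16855·50025640 + 1484·568182049) = (19153416854935, 1686364322916)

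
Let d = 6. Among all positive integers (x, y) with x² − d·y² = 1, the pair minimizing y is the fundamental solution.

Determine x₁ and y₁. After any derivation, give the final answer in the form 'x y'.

5 2

√6 = [2; 2,4, …], period ℓ=2 (even) → k=1
k=0  a_k=2  p_k/q_k = 2/1
k=1  a_k=2  p_k/q_k = 5/2
→ (5, 2).  Check: 5²=25, 6·2²=24, difference 1.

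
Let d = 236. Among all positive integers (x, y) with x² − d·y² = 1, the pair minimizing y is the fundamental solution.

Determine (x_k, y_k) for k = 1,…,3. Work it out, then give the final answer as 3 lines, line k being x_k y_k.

[15; 2,1,3,5,1,6,1,5,3,1,2,30] for √236; ℓ=12 ⇒ convergent index 11
k=0  a_k=15  p_k/q_k = 15/1
…
k=4  a_k=5  p_k/q_k = 891/58
…
k=6  a_k=6  p_k/q_k = 7251/472
k=7  a_k=1  p_k/q_k = 8311/541
…
k=9  a_k=3  p_k/q_k = 154729/10072
k=10  a_k=1  p_k/q_k = 203535/13249
k=11  a_k=2  p_k/q_k = 561799/36570
→ (561799, 36570).  Check: 561799²=315618116401, 236·36570²=315618116400, difference 1.
k=2:  x_2 = 561799·561799+236·36570·36570 = 631236232801,  y_2 = 561799·36570+36570·561799 = 41089978860
k=3:  x_3 = 561799·631236232801+236·36570·41089978860 = 709255768702176199,  y_3 = 561799·41089978860+36570·631236232801 = 46168618067101710

561799 36570
631236232801 41089978860
709255768702176199 46168618067101710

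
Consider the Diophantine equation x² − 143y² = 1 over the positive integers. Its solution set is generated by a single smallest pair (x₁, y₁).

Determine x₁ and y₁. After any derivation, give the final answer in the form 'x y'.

[11; 1,22] for √143; ℓ=2 ⇒ convergent index 1
step 0: (11, 1)  from 11·(1,0) + (0,1)
step 1: (12, 1)  from 1·(11,1) + (1,0)
fundamental: x₁=12, y₁=1  (since 144 − 143·1 = 1)

12 1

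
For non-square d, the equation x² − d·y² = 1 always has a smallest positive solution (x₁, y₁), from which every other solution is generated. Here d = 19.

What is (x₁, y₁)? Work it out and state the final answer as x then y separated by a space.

[4; 2,1,3,1,2,8] for √19; ℓ=6 ⇒ convergent index 5
k=0  a_k=4  p_k/q_k = 4/1
k=1  a_k=2  p_k/q_k = 9/2
k=2  a_k=1  p_k/q_k = 13/3
k=3  a_k=3  p_k/q_k = 48/11
k=4  a_k=1  p_k/q_k = 61/14
k=5  a_k=2  p_k/q_k = 170/39
fundamental: x₁=170, y₁=39  (since 28900 − 19·1521 = 1)

170 39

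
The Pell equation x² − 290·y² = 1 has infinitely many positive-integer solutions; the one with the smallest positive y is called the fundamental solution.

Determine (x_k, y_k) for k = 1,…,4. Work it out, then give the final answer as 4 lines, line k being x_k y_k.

579 34
670481 39372
776416419 45592742
899089542721 52796355864

√290 = [17; 34, …], period ℓ=1 (odd) → k=1
i=0: a=17 ⇒ p=17, q=1
i=1: a=34 ⇒ p=579, q=34
fundamental: x₁=579, y₁=34  (since 335241 − 290·1156 = 1)
n=2: (579,34)∘(579,34) = (579·579+290·34·34, 579·34+34·579) = (670481,39372)
n=3: (670481,39372)∘(579,34) = (579·670481+290·34·39372, 579·39372+34·670481) = (776416419,45592742)
n=4: (776416419,45592742)∘(579,34) = (579·776416419+290·34·45592742, 579·45592742+34·776416419) = (899089542721,52796355864)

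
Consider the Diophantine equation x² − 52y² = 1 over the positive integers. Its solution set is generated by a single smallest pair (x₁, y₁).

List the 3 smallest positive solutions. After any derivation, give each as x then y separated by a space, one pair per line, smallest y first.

√52 → a₀=7, period (4,1,2,1,4,14); ℓ=6 even so k=5
a_0=7:  p_0=7·1+0=7,  q_0=7·0+1=1
…
a_2=1:  p_2=1·29+7=36,  q_2=1·4+1=5
a_3=2:  p_3=2·36+29=101,  q_3=2·5+4=14
a_4=1:  p_4=1·101+36=137,  q_4=1·14+5=19
a_5=4:  p_5=4·137+101=649,  q_5=4·19+14=90
(x₁, y₁) = (649, 90);  649² − 52·90² = 1 ✓
n=2: (649,90)∘(649,90) = (649·649+52·90·90, 649·90+90·649) = (842401,116820)
n=3: (842401,116820)∘(649,90) = (649·842401+52·90·116820, 649·116820+90·842401) = (1093435849,151632270)

649 90
842401 116820
1093435849 151632270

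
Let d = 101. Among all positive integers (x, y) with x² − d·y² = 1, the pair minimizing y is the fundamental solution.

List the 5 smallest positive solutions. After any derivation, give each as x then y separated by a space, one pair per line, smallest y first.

√101 = [10; 20, …], period ℓ=1 (odd) → k=1
k=0  a_k=10  p_k/q_k = 10/1
k=1  a_k=20  p_k/q_k = 201/20
fundamental: x₁=201, y₁=20  (since 40401 − 101·400 = 1)
n=2: (201,20)∘(201,20) = (201·201+101·20·20, 201·20+20·201) = (80801,8040)
n=3: (80801,8040)∘(201,20) = (201·80801+101·20·8040, 201·8040+20·80801) = (32481801,3232060)
n=4: (32481801,3232060)∘(201,20) = (201·32481801+101·20·3232060, 201·3232060+20·32481801) = (13057603201,1299280080)
n=5: (13057603201,1299280080)∘(201,20) = (201·13057603201+101·20·1299280080, 201·1299280080+20·13057603201) = (5249124005001,522307360100)

201 20
80801 8040
32481801 3232060
13057603201 1299280080
5249124005001 522307360100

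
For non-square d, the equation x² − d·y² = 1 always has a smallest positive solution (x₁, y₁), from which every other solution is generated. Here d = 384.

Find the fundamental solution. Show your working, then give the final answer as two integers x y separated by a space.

4801 245

√384 = [19; 1,1,2,9,2,1,1,38, …], period ℓ=8 (even) → k=7
a_0=19:  p_0=19·1+0=19,  q_0=19·0+1=1
…
a_3=2:  p_3=2·39+20=98,  q_3=2·2+1=5
…
a_5=2:  p_5=2·921+98=1940,  q_5=2·47+5=99
a_6=1:  p_6=1·1940+921=2861,  q_6=1·99+47=146
a_7=1:  p_7=1·2861+1940=4801,  q_7=1·146+99=245
fundamental: x₁=4801, y₁=245  (since 23049601 − 384·60025 = 1)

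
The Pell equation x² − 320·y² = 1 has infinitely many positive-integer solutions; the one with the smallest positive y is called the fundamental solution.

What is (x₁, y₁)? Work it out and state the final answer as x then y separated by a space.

161 9

√320 → a₀=17, period (1,7,1,34); ℓ=4 even so k=3
step 0: (17, 1)  from 17·(1,0) + (0,1)
…
step 2: (143, 8)  from 7·(18,1) + (17,1)
step 3: (161, 9)  from 1·(143,8) + (18,1)
→ (161, 9).  Check: 161²=25921, 320·9²=25920, difference 1.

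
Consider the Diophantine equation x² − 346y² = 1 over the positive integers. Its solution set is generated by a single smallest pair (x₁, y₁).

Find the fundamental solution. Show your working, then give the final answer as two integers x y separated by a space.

17299 930

[18; 1,1,1,1,36] for √346; ℓ=5 ⇒ convergent index 9
step 0: (18, 1)  from 18·(1,0) + (0,1)
step 1: (19, 1)  from 1·(18,1) + (1,0)
step 2: (37, 2)  from 1·(19,1) + (18,1)
step 3: (56, 3)  from 1·(37,2) + (19,1)
step 4: (93, 5)  from 1·(56,3) + (37,2)
step 5: (3404, 183)  from 36·(93,5) + (56,3)
…
step 7: (6901, 371)  from 1·(3497,188) + (3404,183)
step 8: (10398, 559)  from 1·(6901,371) + (3497,188)
step 9: (17299, 930)  from 1·(10398,559) + (6901,371)
fundamental: x₁=17299, y₁=930  (since 299255401 − 346·864900 = 1)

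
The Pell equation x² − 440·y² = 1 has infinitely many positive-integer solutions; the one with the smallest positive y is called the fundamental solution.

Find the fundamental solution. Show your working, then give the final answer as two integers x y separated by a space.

21 1

√440 → a₀=20, period (1,40); ℓ=2 even so k=1
a_0=20:  p_0=20·1+0=20,  q_0=20·0+1=1
a_1=1:  p_1=1·20+1=21,  q_1=1·1+0=1
→ (21, 1).  Check: 21²=441, 440·1²=440, difference 1.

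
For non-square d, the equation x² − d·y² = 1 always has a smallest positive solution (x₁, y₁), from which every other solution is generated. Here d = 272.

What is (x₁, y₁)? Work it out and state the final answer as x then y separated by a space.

d=272: √d = [16; 2,32] (ℓ=2, even), read p_1/q_1
a_0=16:  p_0=16·1+0=16,  q_0=16·0+1=1
a_1=2:  p_1=2·16+1=33,  q_1=2·1+0=2
fundamental: x₁=33, y₁=2  (since 1089 − 272·4 = 1)

33 2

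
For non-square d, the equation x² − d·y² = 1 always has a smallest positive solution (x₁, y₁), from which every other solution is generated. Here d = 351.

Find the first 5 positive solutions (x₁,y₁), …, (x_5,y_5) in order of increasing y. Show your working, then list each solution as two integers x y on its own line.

62425 3332
7793761249 416000200
973051091875225 51937624966668
121485428812828080001 6484412476672499600
15167455786308534696249625 809578897660623950093332

d=351: √d = [18; 1,2,1,3,2,2,2,3,1,2,1,36] (ℓ=12, even), read p_11/q_11
step 0: (18, 1)  from 18·(1,0) + (0,1)
step 1: (19, 1)  from 1·(18,1) + (1,0)
step 2: (56, 3)  from 2·(19,1) + (18,1)
step 3: (75, 4)  from 1·(56,3) + (19,1)
step 4: (281, 15)  from 3·(75,4) + (56,3)
step 5: (637, 34)  from 2·(281,15) + (75,4)
…
step 8: (12796, 683)  from 3·(3747,200) + (1555,83)
step 9: (16543, 883)  from 1·(12796,683) + (3747,200)
step 10: (45882, 2449)  from 2·(16543,883) + (12796,683)
step 11: (62425, 3332)  from 1·(45882,2449) + (16543,883)
fundamental: x₁=62425, y₁=3332  (since 3896880625 − 351·11102224 = 1)
k=2:  x_2 = 62425·62425+351·3332·3332 = 7793761249,  y_2 = 62425·3332+3332·62425 = 416000200
k=3:  x_3 = 62425·7793761249+351·3332·416000200 = 973051091875225,  y_3 = 62425·416000200+3332·7793761249 = 51937624966668
k=4:  x_4 = 62425·973051091875225+351·3332·51937624966668 = 121485428812828080001,  y_4 = 62425·51937624966668+3332·973051091875225 = 6484412476672499600
k=5:  x_5 = 62425·121485428812828080001+351·3332·6484412476672499600 = 15167455786308534696249625,  y_5 = 62425·6484412476672499600+3332·121485428812828080001 = 809578897660623950093332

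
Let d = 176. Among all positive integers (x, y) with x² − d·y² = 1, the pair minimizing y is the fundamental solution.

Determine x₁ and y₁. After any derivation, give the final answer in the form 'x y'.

[13; 3,1,3,26] for √176; ℓ=4 ⇒ convergent index 3
k=0  a_k=13  p_k/q_k = 13/1
k=1  a_k=3  p_k/q_k = 40/3
k=2  a_k=1  p_k/q_k = 53/4
k=3  a_k=3  p_k/q_k = 199/15
(x₁, y₁) = (199, 15);  199² − 176·15² = 1 ✓

199 15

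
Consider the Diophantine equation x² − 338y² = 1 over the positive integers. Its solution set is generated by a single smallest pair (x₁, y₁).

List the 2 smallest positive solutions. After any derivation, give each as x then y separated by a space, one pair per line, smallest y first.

√338 = [18; 2,1,1,2,36, …], period ℓ=5 (odd) → k=9
k=0  a_k=18  p_k/q_k = 18/1
…
k=2  a_k=1  p_k/q_k = 55/3
…
k=6  a_k=2  p_k/q_k = 17631/959
…
k=8  a_k=1  p_k/q_k = 43958/2391
k=9  a_k=2  p_k/q_k = 114243/6214
fundamental: x₁=114243, y₁=6214  (since 13051463049 − 338·38613796 = 1)
k=2:  x_2 = 114243·114243+338·6214·6214 = 26102926097,  y_2 = 114243·6214+6214·114243 = 1419812004

114243 6214
26102926097 1419812004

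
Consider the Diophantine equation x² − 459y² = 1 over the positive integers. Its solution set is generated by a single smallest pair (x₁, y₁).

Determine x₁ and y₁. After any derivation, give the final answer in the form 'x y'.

499850 23331

√459 = [21; 2,2,1,4,21,4,1,2,2,42, …], period ℓ=10 (even) → k=9
step 0: (21, 1)  from 21·(1,0) + (0,1)
…
step 3: (150, 7)  from 1·(107,5) + (43,2)
…
step 6: (60695, 2833)  from 4·(14997,700) + (707,33)
…
step 8: (212079, 9899)  from 2·(75692,3533) + (60695,2833)
step 9: (499850, 23331)  from 2·(212079,9899) + (75692,3533)
fundamental: x₁=499850, y₁=23331  (since 249850022500 − 459·544335561 = 1)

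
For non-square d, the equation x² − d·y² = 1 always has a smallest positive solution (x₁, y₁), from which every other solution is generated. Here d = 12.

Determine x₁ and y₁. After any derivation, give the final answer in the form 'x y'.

[3; 2,6] for √12; ℓ=2 ⇒ convergent index 1
step 0: (3, 1)  from 3·(1,0) + (0,1)
step 1: (7, 2)  from 2·(3,1) + (1,0)
(x₁, y₁) = (7, 2);  7² − 12·2² = 1 ✓

7 2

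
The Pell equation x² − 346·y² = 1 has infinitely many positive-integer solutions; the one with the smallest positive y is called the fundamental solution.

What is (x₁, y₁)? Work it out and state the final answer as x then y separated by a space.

17299 930

d=346: √d = [18; 1,1,1,1,36] (ℓ=5, odd), read p_9/q_9
k=0  a_k=18  p_k/q_k = 18/1
…
k=2  a_k=1  p_k/q_k = 37/2
…
k=8  a_k=1  p_k/q_k = 10398/559
k=9  a_k=1  p_k/q_k = 17299/930
→ (17299, 930).  Check: 17299²=299255401, 346·930²=299255400, difference 1.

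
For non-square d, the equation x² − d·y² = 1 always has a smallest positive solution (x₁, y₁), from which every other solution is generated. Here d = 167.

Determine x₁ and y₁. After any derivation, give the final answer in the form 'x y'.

√167 = [12; 1,11,1,24, …], period ℓ=4 (even) → k=3
k=0  a_k=12  p_k/q_k = 12/1
k=1  a_k=1  p_k/q_k = 13/1
k=2  a_k=11  p_k/q_k = 155/12
k=3  a_k=1  p_k/q_k = 168/13
(x₁, y₁) = (168, 13);  168² − 167·13² = 1 ✓

168 13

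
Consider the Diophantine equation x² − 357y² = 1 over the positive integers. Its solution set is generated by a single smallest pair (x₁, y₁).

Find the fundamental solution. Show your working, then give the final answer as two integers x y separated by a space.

√357 = [18; 1,8,2,8,1,36, …], period ℓ=6 (even) → k=5
step 0: (18, 1)  from 18·(1,0) + (0,1)
step 1: (19, 1)  from 1·(18,1) + (1,0)
step 2: (170, 9)  from 8·(19,1) + (18,1)
…
step 4: (3042, 161)  from 8·(359,19) + (170,9)
step 5: (3401, 180)  from 1·(3042,161) + (359,19)
→ (3401, 180).  Check: 3401²=11566801, 357·180²=11566800, difference 1.

3401 180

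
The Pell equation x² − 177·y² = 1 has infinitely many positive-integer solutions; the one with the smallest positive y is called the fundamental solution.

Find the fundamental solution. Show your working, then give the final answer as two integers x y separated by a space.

d=177: √d = [13; 3,3,2,8,2,3,3,26] (ℓ=8, even), read p_7/q_7
step 0: (13, 1)  from 13·(1,0) + (0,1)
step 1: (40, 3)  from 3·(13,1) + (1,0)
…
step 3: (306, 23)  from 2·(133,10) + (40,3)
…
step 5: (5468, 411)  from 2·(2581,194) + (306,23)
step 6: (18985, 1427)  from 3·(5468,411) + (2581,194)
step 7: (62423, 4692)  from 3·(18985,1427) + (5468,411)
(x₁, y₁) = (62423, 4692);  62423² − 177·4692² = 1 ✓

62423 4692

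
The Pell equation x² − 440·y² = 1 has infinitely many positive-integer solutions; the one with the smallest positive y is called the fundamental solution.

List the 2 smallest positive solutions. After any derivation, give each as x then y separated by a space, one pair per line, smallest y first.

21 1
881 42

d=440: √d = [20; 1,40] (ℓ=2, even), read p_1/q_1
a_0=20:  p_0=20·1+0=20,  q_0=20·0+1=1
a_1=1:  p_1=1·20+1=21,  q_1=1·1+0=1
→ (21, 1).  Check: 21²=441, 440·1²=440, difference 1.
n=2: (21,1)∘(21,1) = (21·21+440·1·1, 21·1+1·21) = (881,42)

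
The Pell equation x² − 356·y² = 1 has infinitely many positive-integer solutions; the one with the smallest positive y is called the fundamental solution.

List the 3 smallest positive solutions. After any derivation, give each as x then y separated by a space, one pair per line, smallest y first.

[18; 1,6,1,1,2,…,6,1,36] for √356; ℓ=14 ⇒ convergent index 13
i=0: a=18 ⇒ p=18, q=1
i=1: a=1 ⇒ p=19, q=1
…
i=4: a=1 ⇒ p=283, q=15
…
i=7: a=8 ⇒ p=8717, q=462
i=8: a=1 ⇒ p=9717, q=515
…
i=12: a=6 ⇒ p=433982, q=23001
i=13: a=1 ⇒ p=500001, q=26500
fundamental: x₁=500001, y₁=26500  (since 250001000001 − 356·702250000 = 1)
k=2:  x_2 = 500001·500001+356·26500·26500 = 500002000001,  y_2 = 500001·26500+26500·500001 = 26500053000
k=3:  x_3 = 500001·500002000001+356·26500·26500053000 = 500003000004500001,  y_3 = 500001·26500053000+26500·500002000001 = 26500106000079500

500001 26500
500002000001 26500053000
500003000004500001 26500106000079500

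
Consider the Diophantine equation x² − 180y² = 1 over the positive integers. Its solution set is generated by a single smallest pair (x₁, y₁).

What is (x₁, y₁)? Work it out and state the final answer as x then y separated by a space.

√180 → a₀=13, period (2,2,2,26); ℓ=4 even so k=3
i=0: a=13 ⇒ p=13, q=1
i=1: a=2 ⇒ p=27, q=2
i=2: a=2 ⇒ p=67, q=5
i=3: a=2 ⇒ p=161, q=12
→ (161, 12).  Check: 161²=25921, 180·12²=25920, difference 1.

161 12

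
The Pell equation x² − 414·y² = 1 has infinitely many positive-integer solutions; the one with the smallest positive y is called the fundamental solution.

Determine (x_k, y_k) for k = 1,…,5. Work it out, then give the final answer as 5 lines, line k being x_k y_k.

24335 1196
1184384449 58209320
57643991108495 2833047603204
2805533046066067201 137884426789729360
136545293294391499564175 6710835049023080347996

[20; 2,1,7,2,7,1,2,40] for √414; ℓ=8 ⇒ convergent index 7
step 0: (20, 1)  from 20·(1,0) + (0,1)
step 1: (41, 2)  from 2·(20,1) + (1,0)
…
step 3: (468, 23)  from 7·(61,3) + (41,2)
step 4: (997, 49)  from 2·(468,23) + (61,3)
…
step 6: (8444, 415)  from 1·(7447,366) + (997,49)
step 7: (24335, 1196)  from 2·(8444,415) + (7447,366)
(x₁, y₁) = (24335, 1196);  24335² − 414·1196² = 1 ✓
k=2:  x_2 = 24335·24335+414·1196·1196 = 1184384449,  y_2 = 24335·1196+1196·24335 = 58209320
k=3:  x_3 = 24335·1184384449+414·1196·58209320 = 57643991108495,  y_3 = 24335·58209320+1196·1184384449 = 2833047603204
k=4:  x_4 = 24335·57643991108495+414·1196·2833047603204 = 2805533046066067201,  y_4 = 24335·2833047603204+1196·57643991108495 = 137884426789729360
k=5:  x_5 = 24335·2805533046066067201+414·1196·137884426789729360 = 136545293294391499564175,  y_5 = 24335·137884426789729360+1196·2805533046066067201 = 6710835049023080347996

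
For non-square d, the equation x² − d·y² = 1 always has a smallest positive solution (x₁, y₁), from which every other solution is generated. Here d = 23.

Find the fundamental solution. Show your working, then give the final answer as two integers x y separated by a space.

√23 = [4; 1,3,1,8, …], period ℓ=4 (even) → k=3
a_0=4:  p_0=4·1+0=4,  q_0=4·0+1=1
a_1=1:  p_1=1·4+1=5,  q_1=1·1+0=1
a_2=3:  p_2=3·5+4=19,  q_2=3·1+1=4
a_3=1:  p_3=1·19+5=24,  q_3=1·4+1=5
fundamental: x₁=24, y₁=5  (since 576 − 23·25 = 1)

24 5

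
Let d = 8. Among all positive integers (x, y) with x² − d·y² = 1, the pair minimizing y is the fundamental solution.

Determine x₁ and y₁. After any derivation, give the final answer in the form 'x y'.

3 1

[2; 1,4] for √8; ℓ=2 ⇒ convergent index 1
i=0: a=2 ⇒ p=2, q=1
i=1: a=1 ⇒ p=3, q=1
(x₁, y₁) = (3, 1);  3² − 8·1² = 1 ✓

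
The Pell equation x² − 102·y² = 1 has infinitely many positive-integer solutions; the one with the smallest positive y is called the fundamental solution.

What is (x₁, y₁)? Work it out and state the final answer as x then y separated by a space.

101 10

d=102: √d = [10; 10,20] (ℓ=2, even), read p_1/q_1
step 0: (10, 1)  from 10·(1,0) + (0,1)
step 1: (101, 10)  from 10·(10,1) + (1,0)
→ (101, 10).  Check: 101²=10201, 102·10²=10200, difference 1.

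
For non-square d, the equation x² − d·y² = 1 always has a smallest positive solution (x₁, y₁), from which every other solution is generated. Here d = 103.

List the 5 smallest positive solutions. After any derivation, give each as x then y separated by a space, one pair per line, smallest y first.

√103 → a₀=10, period (6,1,2,1,1,9,1,1,2,1,6,20); ℓ=12 even so k=11
i=0: a=10 ⇒ p=10, q=1
…
i=2: a=1 ⇒ p=71, q=7
i=3: a=2 ⇒ p=203, q=20
…
i=6: a=9 ⇒ p=4567, q=450
i=7: a=1 ⇒ p=5044, q=497
…
i=9: a=2 ⇒ p=24266, q=2391
i=10: a=1 ⇒ p=33877, q=3338
i=11: a=6 ⇒ p=227528, q=22419
fundamental: x₁=227528, y₁=22419  (since 51768990784 − 103·502611561 = 1)
(x_2, y_2) = (227528·227528 + 103·22419·22419, 227528·22419 + 22419·227528) = (103537981567, 10201900464)
(x_3, y_3) = (227528·103537981567 + 103·22419·10201900464, 227528·10201900464 + 22419·103537981567) = (47115579739725224, 4642436017523565)
(x_4, y_4) = (227528·47115579739725224 + 103·22419·4642436017523565, 227528·4642436017523565 + 22419·47115579739725224) = (21440227253936863550977, 2112568364380001494176)
(x_5, y_5) = (227528·21440227253936863550977 + 103·22419·2112568364380001494176, 227528·2112568364380001494176 + 22419·21440227253936863550977) = (9756504053220377800313664488, 961336909616663523916230291)

227528 22419
103537981567 10201900464
47115579739725224 4642436017523565
21440227253936863550977 2112568364380001494176
9756504053220377800313664488 961336909616663523916230291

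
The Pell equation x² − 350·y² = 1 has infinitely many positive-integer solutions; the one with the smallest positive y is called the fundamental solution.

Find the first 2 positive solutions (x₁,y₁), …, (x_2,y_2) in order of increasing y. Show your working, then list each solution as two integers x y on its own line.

449 24
403201 21552

d=350: √d = [18; 1,2,2,2,1,36] (ℓ=6, even), read p_5/q_5
k=0  a_k=18  p_k/q_k = 18/1
k=1  a_k=1  p_k/q_k = 19/1
…
k=4  a_k=2  p_k/q_k = 318/17
k=5  a_k=1  p_k/q_k = 449/24
fundamental: x₁=449, y₁=24  (since 201601 − 350·576 = 1)
(x_2, y_2) = (449·449 + 350·24·24, 449·24 + 24·449) = (403201, 21552)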